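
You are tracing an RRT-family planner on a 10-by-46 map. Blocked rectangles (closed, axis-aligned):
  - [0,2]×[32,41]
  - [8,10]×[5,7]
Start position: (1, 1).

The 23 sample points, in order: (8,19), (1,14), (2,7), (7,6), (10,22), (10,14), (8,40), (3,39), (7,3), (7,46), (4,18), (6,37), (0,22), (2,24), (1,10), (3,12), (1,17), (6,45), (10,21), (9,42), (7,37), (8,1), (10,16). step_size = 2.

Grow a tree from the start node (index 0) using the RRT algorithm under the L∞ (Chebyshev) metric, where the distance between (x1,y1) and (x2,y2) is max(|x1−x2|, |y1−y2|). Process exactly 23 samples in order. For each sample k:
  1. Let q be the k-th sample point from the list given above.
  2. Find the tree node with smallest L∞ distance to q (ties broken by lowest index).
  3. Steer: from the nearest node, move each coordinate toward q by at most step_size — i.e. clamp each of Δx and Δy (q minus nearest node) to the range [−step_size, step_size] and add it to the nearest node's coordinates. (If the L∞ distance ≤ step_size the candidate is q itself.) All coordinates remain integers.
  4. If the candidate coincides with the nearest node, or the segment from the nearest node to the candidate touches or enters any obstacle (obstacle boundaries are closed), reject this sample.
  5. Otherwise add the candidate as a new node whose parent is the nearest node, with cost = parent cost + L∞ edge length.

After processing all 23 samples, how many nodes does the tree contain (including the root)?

1. q=(8,19) nearest=0 d=18 new=(3,3) → add node 1 parent=0 cost=2
2. q=(1,14) nearest=1 d=11 new=(1,5) → add node 2 parent=1 cost=4
3. q=(2,7) nearest=2 d=2 new=(2,7) → add node 3 parent=2 cost=6
4. q=(7,6) nearest=1 d=4 new=(5,5) → add node 4 parent=1 cost=4
5. q=(10,22) nearest=3 d=15 new=(4,9) → add node 5 parent=3 cost=8
6. q=(10,14) nearest=5 d=6 new=(6,11) → add node 6 parent=5 cost=10
7. q=(8,40) nearest=6 d=29 new=(8,13) → add node 7 parent=6 cost=12
8. q=(3,39) nearest=7 d=26 new=(6,15) → add node 8 parent=7 cost=14
9. q=(7,3) nearest=4 d=2 new=(7,3) → add node 9 parent=4 cost=6
10. q=(7,46) nearest=8 d=31 new=(7,17) → add node 10 parent=8 cost=16
11. q=(4,18) nearest=8 d=3 new=(4,17) → add node 11 parent=8 cost=16
12. q=(6,37) nearest=10 d=20 new=(6,19) → add node 12 parent=10 cost=18
13. q=(0,22) nearest=11 d=5 new=(2,19) → add node 13 parent=11 cost=18
14. q=(2,24) nearest=12 d=5 new=(4,21) → add node 14 parent=12 cost=20
15. q=(1,10) nearest=3 d=3 new=(1,9) → add node 15 parent=3 cost=8
16. q=(3,12) nearest=5 d=3 new=(3,11) → add node 16 parent=5 cost=10
17. q=(1,17) nearest=13 d=2 new=(1,17) → add node 17 parent=13 cost=20
18. q=(6,45) nearest=14 d=24 new=(6,23) → add node 18 parent=14 cost=22
19. q=(10,21) nearest=10 d=4 new=(9,19) → add node 19 parent=10 cost=18
20. q=(9,42) nearest=18 d=19 new=(8,25) → add node 20 parent=18 cost=24
21. q=(7,37) nearest=20 d=12 new=(7,27) → add node 21 parent=20 cost=26
22. q=(8,1) nearest=9 d=2 new=(8,1) → add node 22 parent=9 cost=8
23. q=(10,16) nearest=7 d=3 new=(10,15) → add node 23 parent=7 cost=14

Node count: 24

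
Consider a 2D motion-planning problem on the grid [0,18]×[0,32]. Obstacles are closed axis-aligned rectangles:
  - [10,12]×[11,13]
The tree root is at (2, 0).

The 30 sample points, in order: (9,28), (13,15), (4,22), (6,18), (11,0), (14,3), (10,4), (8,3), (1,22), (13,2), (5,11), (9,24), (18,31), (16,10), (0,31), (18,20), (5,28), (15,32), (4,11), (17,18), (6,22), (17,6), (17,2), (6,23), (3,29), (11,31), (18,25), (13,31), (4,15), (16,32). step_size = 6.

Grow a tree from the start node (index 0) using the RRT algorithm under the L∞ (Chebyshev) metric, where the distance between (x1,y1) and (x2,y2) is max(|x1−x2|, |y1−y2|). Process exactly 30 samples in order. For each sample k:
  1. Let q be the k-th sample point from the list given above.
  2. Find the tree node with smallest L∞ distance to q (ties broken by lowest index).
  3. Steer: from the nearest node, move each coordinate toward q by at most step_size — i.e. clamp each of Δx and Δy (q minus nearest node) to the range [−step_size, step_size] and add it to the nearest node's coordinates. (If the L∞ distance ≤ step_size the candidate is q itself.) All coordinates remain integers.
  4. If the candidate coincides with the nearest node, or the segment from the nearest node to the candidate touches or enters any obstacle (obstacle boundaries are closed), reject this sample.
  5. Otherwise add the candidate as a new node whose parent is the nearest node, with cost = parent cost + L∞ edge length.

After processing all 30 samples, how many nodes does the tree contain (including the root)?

Node count: 28

1. q=(9,28) nearest=0 d=28 new=(8,6) → add node 1 parent=0 cost=6
2. q=(13,15) nearest=1 d=9 new=(13,12) → add node 2 parent=1 cost=12
3. q=(4,22) nearest=2 d=10 new=(7,18) → blocked by [10,12]×[11,13], reject
4. q=(6,18) nearest=2 d=7 new=(7,18) → blocked by [10,12]×[11,13], reject
5. q=(11,0) nearest=1 d=6 new=(11,0) → add node 3 parent=1 cost=12
6. q=(14,3) nearest=3 d=3 new=(14,3) → add node 4 parent=3 cost=15
7. q=(10,4) nearest=1 d=2 new=(10,4) → add node 5 parent=1 cost=8
8. q=(8,3) nearest=5 d=2 new=(8,3) → add node 6 parent=5 cost=10
9. q=(1,22) nearest=2 d=12 new=(7,18) → blocked by [10,12]×[11,13], reject
10. q=(13,2) nearest=4 d=1 new=(13,2) → add node 7 parent=4 cost=16
11. q=(5,11) nearest=1 d=5 new=(5,11) → add node 8 parent=1 cost=11
12. q=(9,24) nearest=2 d=12 new=(9,18) → add node 9 parent=2 cost=18
13. q=(18,31) nearest=9 d=13 new=(15,24) → add node 10 parent=9 cost=24
14. q=(16,10) nearest=2 d=3 new=(16,10) → add node 11 parent=2 cost=15
15. q=(0,31) nearest=9 d=13 new=(3,24) → add node 12 parent=9 cost=24
16. q=(18,20) nearest=10 d=4 new=(18,20) → add node 13 parent=10 cost=28
17. q=(5,28) nearest=12 d=4 new=(5,28) → add node 14 parent=12 cost=28
18. q=(15,32) nearest=10 d=8 new=(15,30) → add node 15 parent=10 cost=30
19. q=(4,11) nearest=8 d=1 new=(4,11) → add node 16 parent=8 cost=12
20. q=(17,18) nearest=13 d=2 new=(17,18) → add node 17 parent=13 cost=30
21. q=(6,22) nearest=12 d=3 new=(6,22) → add node 18 parent=12 cost=27
22. q=(17,6) nearest=4 d=3 new=(17,6) → add node 19 parent=4 cost=18
23. q=(17,2) nearest=4 d=3 new=(17,2) → add node 20 parent=4 cost=18
24. q=(6,23) nearest=18 d=1 new=(6,23) → add node 21 parent=18 cost=28
25. q=(3,29) nearest=14 d=2 new=(3,29) → add node 22 parent=14 cost=30
26. q=(11,31) nearest=15 d=4 new=(11,31) → add node 23 parent=15 cost=34
27. q=(18,25) nearest=10 d=3 new=(18,25) → add node 24 parent=10 cost=27
28. q=(13,31) nearest=15 d=2 new=(13,31) → add node 25 parent=15 cost=32
29. q=(4,15) nearest=8 d=4 new=(4,15) → add node 26 parent=8 cost=15
30. q=(16,32) nearest=15 d=2 new=(16,32) → add node 27 parent=15 cost=32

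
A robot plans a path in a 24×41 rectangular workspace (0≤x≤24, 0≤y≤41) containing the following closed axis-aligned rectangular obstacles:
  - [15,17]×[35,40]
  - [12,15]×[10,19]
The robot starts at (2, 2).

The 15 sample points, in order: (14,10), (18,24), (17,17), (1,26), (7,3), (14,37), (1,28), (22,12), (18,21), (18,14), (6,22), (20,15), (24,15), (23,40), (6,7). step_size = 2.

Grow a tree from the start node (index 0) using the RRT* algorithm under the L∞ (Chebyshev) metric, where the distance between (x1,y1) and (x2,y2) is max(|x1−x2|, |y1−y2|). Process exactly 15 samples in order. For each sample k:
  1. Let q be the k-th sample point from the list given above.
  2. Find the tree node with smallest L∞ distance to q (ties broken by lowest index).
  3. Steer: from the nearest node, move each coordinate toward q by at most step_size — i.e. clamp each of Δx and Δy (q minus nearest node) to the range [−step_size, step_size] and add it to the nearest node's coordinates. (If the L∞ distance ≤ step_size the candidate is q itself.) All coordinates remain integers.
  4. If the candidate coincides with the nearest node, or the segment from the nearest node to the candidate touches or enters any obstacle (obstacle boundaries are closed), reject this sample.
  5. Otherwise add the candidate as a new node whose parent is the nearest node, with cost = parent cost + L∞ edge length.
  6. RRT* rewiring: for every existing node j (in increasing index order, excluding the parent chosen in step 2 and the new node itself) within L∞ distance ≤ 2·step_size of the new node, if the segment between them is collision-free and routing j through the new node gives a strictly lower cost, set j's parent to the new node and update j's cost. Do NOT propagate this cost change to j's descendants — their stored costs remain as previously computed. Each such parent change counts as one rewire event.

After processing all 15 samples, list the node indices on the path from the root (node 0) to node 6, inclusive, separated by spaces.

Path: 0 1 2 3 4 6

1. q=(14,10) nearest=0 d=12 new=(4,4) → add node 1 parent=0 cost=2
2. q=(18,24) nearest=1 d=20 new=(6,6) → add node 2 parent=1 cost=4
3. q=(17,17) nearest=2 d=11 new=(8,8) → add node 3 parent=2 cost=6
4. q=(1,26) nearest=3 d=18 new=(6,10) → add node 4 parent=3 cost=8
5. q=(7,3) nearest=1 d=3 new=(6,3) → add node 5 parent=1 cost=4
6. q=(14,37) nearest=4 d=27 new=(8,12) → add node 6 parent=4 cost=10
7. q=(1,28) nearest=6 d=16 new=(6,14) → add node 7 parent=6 cost=12
8. q=(22,12) nearest=3 d=14 new=(10,10) → add node 8 parent=3 cost=8
9. q=(18,21) nearest=6 d=10 new=(10,14) → add node 9 parent=6 cost=12
10. q=(18,14) nearest=8 d=8 new=(12,12) → blocked by [12,15]×[10,19], reject
11. q=(6,22) nearest=7 d=8 new=(6,16) → add node 10 parent=7 cost=14
12. q=(20,15) nearest=8 d=10 new=(12,12) → blocked by [12,15]×[10,19], reject
13. q=(24,15) nearest=8 d=14 new=(12,12) → blocked by [12,15]×[10,19], reject
14. q=(23,40) nearest=10 d=24 new=(8,18) → add node 11 parent=10 cost=16
15. q=(6,7) nearest=2 d=1 new=(6,7) → add node 12 parent=2 cost=5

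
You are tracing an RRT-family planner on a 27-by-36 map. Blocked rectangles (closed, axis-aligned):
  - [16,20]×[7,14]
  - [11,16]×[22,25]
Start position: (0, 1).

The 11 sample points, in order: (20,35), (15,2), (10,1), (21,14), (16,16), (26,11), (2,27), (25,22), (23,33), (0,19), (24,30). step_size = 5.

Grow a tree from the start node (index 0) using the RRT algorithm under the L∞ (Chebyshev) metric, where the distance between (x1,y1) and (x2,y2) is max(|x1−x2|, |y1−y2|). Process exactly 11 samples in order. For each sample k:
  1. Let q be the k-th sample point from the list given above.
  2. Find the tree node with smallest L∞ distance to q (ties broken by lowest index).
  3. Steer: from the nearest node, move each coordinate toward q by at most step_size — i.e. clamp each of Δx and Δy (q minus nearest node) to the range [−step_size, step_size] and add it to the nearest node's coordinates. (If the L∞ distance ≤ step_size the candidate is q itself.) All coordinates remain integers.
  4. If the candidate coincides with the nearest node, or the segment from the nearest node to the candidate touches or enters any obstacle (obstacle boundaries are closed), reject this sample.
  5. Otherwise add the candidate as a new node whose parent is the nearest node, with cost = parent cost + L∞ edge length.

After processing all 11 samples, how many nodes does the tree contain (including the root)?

Node count: 9

1. q=(20,35) nearest=0 d=34 new=(5,6) → add node 1 parent=0 cost=5
2. q=(15,2) nearest=1 d=10 new=(10,2) → add node 2 parent=1 cost=10
3. q=(10,1) nearest=2 d=1 new=(10,1) → add node 3 parent=2 cost=11
4. q=(21,14) nearest=2 d=12 new=(15,7) → add node 4 parent=2 cost=15
5. q=(16,16) nearest=4 d=9 new=(16,12) → blocked by [16,20]×[7,14], reject
6. q=(26,11) nearest=4 d=11 new=(20,11) → blocked by [16,20]×[7,14], reject
7. q=(2,27) nearest=4 d=20 new=(10,12) → add node 5 parent=4 cost=20
8. q=(25,22) nearest=4 d=15 new=(20,12) → blocked by [16,20]×[7,14], reject
9. q=(23,33) nearest=5 d=21 new=(15,17) → add node 6 parent=5 cost=25
10. q=(0,19) nearest=5 d=10 new=(5,17) → add node 7 parent=5 cost=25
11. q=(24,30) nearest=6 d=13 new=(20,22) → add node 8 parent=6 cost=30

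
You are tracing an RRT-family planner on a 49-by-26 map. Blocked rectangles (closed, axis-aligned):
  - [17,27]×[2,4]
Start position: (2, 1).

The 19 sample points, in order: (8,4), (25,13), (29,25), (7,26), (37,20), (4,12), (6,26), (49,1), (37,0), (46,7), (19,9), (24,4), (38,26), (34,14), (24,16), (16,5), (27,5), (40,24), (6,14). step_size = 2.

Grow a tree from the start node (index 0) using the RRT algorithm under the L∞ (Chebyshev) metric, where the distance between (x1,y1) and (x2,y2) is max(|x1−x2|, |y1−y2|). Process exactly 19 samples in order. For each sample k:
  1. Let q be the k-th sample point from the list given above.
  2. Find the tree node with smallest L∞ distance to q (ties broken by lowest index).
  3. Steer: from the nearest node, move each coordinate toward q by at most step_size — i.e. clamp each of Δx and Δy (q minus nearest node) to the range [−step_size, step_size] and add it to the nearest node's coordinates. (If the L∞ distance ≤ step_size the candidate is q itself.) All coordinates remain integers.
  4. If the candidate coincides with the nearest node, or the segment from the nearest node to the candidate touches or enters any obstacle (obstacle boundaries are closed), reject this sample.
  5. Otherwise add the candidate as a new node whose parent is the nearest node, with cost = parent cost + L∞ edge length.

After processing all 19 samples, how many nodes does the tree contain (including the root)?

Node count: 20

1. q=(8,4) nearest=0 d=6 new=(4,3) → add node 1 parent=0 cost=2
2. q=(25,13) nearest=1 d=21 new=(6,5) → add node 2 parent=1 cost=4
3. q=(29,25) nearest=2 d=23 new=(8,7) → add node 3 parent=2 cost=6
4. q=(7,26) nearest=3 d=19 new=(7,9) → add node 4 parent=3 cost=8
5. q=(37,20) nearest=3 d=29 new=(10,9) → add node 5 parent=3 cost=8
6. q=(4,12) nearest=4 d=3 new=(5,11) → add node 6 parent=4 cost=10
7. q=(6,26) nearest=6 d=15 new=(6,13) → add node 7 parent=6 cost=12
8. q=(49,1) nearest=5 d=39 new=(12,7) → add node 8 parent=5 cost=10
9. q=(37,0) nearest=8 d=25 new=(14,5) → add node 9 parent=8 cost=12
10. q=(46,7) nearest=9 d=32 new=(16,7) → add node 10 parent=9 cost=14
11. q=(19,9) nearest=10 d=3 new=(18,9) → add node 11 parent=10 cost=16
12. q=(24,4) nearest=11 d=6 new=(20,7) → add node 12 parent=11 cost=18
13. q=(38,26) nearest=12 d=19 new=(22,9) → add node 13 parent=12 cost=20
14. q=(34,14) nearest=13 d=12 new=(24,11) → add node 14 parent=13 cost=22
15. q=(24,16) nearest=14 d=5 new=(24,13) → add node 15 parent=14 cost=24
16. q=(16,5) nearest=9 d=2 new=(16,5) → add node 16 parent=9 cost=14
17. q=(27,5) nearest=13 d=5 new=(24,7) → add node 17 parent=13 cost=22
18. q=(40,24) nearest=14 d=16 new=(26,13) → add node 18 parent=14 cost=24
19. q=(6,14) nearest=7 d=1 new=(6,14) → add node 19 parent=7 cost=13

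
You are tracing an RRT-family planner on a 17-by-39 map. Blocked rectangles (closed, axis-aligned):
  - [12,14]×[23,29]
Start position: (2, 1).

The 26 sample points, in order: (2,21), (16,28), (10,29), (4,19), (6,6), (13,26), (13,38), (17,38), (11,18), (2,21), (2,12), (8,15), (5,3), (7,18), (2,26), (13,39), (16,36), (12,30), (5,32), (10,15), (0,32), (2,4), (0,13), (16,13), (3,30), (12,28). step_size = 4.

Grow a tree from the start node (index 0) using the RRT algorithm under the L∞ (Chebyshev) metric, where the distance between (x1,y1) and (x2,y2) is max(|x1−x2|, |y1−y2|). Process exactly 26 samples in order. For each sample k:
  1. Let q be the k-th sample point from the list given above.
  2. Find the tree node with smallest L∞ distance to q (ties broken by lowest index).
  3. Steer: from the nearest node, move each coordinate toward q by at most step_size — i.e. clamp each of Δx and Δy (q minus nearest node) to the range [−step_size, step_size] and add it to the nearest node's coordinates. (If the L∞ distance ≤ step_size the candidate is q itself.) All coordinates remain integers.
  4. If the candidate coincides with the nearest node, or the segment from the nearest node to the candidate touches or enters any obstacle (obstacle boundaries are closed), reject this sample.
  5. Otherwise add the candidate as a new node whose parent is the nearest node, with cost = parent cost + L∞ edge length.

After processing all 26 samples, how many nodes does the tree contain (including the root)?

Node count: 24

1. q=(2,21) nearest=0 d=20 new=(2,5) → add node 1 parent=0 cost=4
2. q=(16,28) nearest=1 d=23 new=(6,9) → add node 2 parent=1 cost=8
3. q=(10,29) nearest=2 d=20 new=(10,13) → add node 3 parent=2 cost=12
4. q=(4,19) nearest=3 d=6 new=(6,17) → add node 4 parent=3 cost=16
5. q=(6,6) nearest=2 d=3 new=(6,6) → add node 5 parent=2 cost=11
6. q=(13,26) nearest=4 d=9 new=(10,21) → add node 6 parent=4 cost=20
7. q=(13,38) nearest=6 d=17 new=(13,25) → blocked by [12,14]×[23,29], reject
8. q=(17,38) nearest=6 d=17 new=(14,25) → blocked by [12,14]×[23,29], reject
9. q=(11,18) nearest=6 d=3 new=(11,18) → add node 7 parent=6 cost=23
10. q=(2,21) nearest=4 d=4 new=(2,21) → add node 8 parent=4 cost=20
11. q=(2,12) nearest=2 d=4 new=(2,12) → add node 9 parent=2 cost=12
12. q=(8,15) nearest=3 d=2 new=(8,15) → add node 10 parent=3 cost=14
13. q=(5,3) nearest=0 d=3 new=(5,3) → add node 11 parent=0 cost=3
14. q=(7,18) nearest=4 d=1 new=(7,18) → add node 12 parent=4 cost=17
15. q=(2,26) nearest=8 d=5 new=(2,25) → add node 13 parent=8 cost=24
16. q=(13,39) nearest=13 d=14 new=(6,29) → add node 14 parent=13 cost=28
17. q=(16,36) nearest=14 d=10 new=(10,33) → add node 15 parent=14 cost=32
18. q=(12,30) nearest=15 d=3 new=(12,30) → add node 16 parent=15 cost=35
19. q=(5,32) nearest=14 d=3 new=(5,32) → add node 17 parent=14 cost=31
20. q=(10,15) nearest=3 d=2 new=(10,15) → add node 18 parent=3 cost=14
21. q=(0,32) nearest=17 d=5 new=(1,32) → add node 19 parent=17 cost=35
22. q=(2,4) nearest=1 d=1 new=(2,4) → add node 20 parent=1 cost=5
23. q=(0,13) nearest=9 d=2 new=(0,13) → add node 21 parent=9 cost=14
24. q=(16,13) nearest=7 d=5 new=(15,14) → add node 22 parent=7 cost=27
25. q=(3,30) nearest=17 d=2 new=(3,30) → add node 23 parent=17 cost=33
26. q=(12,28) nearest=16 d=2 new=(12,28) → blocked by [12,14]×[23,29], reject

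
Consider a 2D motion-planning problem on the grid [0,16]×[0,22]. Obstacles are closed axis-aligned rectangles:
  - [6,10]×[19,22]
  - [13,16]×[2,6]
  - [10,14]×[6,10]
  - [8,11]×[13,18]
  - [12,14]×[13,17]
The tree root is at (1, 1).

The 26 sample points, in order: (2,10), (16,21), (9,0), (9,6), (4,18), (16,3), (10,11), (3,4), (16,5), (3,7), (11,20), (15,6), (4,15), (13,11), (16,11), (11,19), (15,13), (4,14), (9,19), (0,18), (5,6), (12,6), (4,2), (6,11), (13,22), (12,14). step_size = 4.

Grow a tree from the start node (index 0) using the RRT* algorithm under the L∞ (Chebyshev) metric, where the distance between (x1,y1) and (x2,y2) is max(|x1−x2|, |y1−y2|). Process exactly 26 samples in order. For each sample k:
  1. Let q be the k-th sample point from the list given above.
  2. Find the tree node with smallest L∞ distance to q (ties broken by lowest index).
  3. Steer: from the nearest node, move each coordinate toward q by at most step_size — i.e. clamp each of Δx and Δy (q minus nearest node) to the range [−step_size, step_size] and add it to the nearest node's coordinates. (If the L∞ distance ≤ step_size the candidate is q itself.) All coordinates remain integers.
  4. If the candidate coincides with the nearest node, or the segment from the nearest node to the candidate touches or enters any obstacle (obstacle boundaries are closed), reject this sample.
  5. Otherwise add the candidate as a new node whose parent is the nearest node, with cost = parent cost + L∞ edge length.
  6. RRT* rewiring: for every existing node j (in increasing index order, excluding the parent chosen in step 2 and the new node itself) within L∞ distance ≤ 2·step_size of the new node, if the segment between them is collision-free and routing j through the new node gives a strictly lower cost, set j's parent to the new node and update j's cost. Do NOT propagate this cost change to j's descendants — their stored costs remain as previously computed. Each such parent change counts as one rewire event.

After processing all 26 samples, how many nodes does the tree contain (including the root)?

Node count: 18

1. q=(2,10) nearest=0 d=9 new=(2,5) → add node 1 parent=0 cost=4
2. q=(16,21) nearest=1 d=16 new=(6,9) → add node 2 parent=1 cost=8
3. q=(9,0) nearest=1 d=7 new=(6,1) → add node 3 parent=1 cost=8
4. q=(9,6) nearest=2 d=3 new=(9,6) → add node 4 parent=2 cost=11
5. q=(4,18) nearest=2 d=9 new=(4,13) → add node 5 parent=2 cost=12
6. q=(16,3) nearest=4 d=7 new=(13,3) → blocked by [13,16]×[2,6], reject
7. q=(10,11) nearest=2 d=4 new=(10,11) → add node 6 parent=2 cost=12
8. q=(3,4) nearest=1 d=1 new=(3,4) → add node 7 parent=1 cost=5
9. q=(16,5) nearest=6 d=6 new=(14,7) → blocked by [10,14]×[6,10], reject
10. q=(3,7) nearest=1 d=2 new=(3,7) → add node 8 parent=1 cost=6
11. q=(11,20) nearest=5 d=7 new=(8,17) → blocked by [8,11]×[13,18], reject
12. q=(15,6) nearest=6 d=5 new=(14,7) → blocked by [10,14]×[6,10], reject
13. q=(4,15) nearest=5 d=2 new=(4,15) → add node 9 parent=5 cost=14
14. q=(13,11) nearest=6 d=3 new=(13,11) → add node 10 parent=6 cost=15
15. q=(16,11) nearest=10 d=3 new=(16,11) → add node 11 parent=10 cost=18
16. q=(11,19) nearest=5 d=7 new=(8,17) → blocked by [8,11]×[13,18], reject
17. q=(15,13) nearest=10 d=2 new=(15,13) → add node 12 parent=10 cost=17
18. q=(4,14) nearest=5 d=1 new=(4,14) → add node 13 parent=5 cost=13
19. q=(9,19) nearest=9 d=5 new=(8,19) → blocked by [6,10]×[19,22], reject
20. q=(0,18) nearest=9 d=4 new=(0,18) → add node 14 parent=9 cost=18
21. q=(5,6) nearest=7 d=2 new=(5,6) → add node 15 parent=7 cost=7
22. q=(12,6) nearest=4 d=3 new=(12,6) → blocked by [10,14]×[6,10], reject
23. q=(4,2) nearest=3 d=2 new=(4,2) → add node 16 parent=3 cost=10
24. q=(6,11) nearest=2 d=2 new=(6,11) → add node 17 parent=2 cost=10; rewire 14→17 (17<18)
25. q=(13,22) nearest=5 d=9 new=(8,17) → blocked by [8,11]×[13,18], reject
26. q=(12,14) nearest=6 d=3 new=(12,14) → blocked by [12,14]×[13,17], reject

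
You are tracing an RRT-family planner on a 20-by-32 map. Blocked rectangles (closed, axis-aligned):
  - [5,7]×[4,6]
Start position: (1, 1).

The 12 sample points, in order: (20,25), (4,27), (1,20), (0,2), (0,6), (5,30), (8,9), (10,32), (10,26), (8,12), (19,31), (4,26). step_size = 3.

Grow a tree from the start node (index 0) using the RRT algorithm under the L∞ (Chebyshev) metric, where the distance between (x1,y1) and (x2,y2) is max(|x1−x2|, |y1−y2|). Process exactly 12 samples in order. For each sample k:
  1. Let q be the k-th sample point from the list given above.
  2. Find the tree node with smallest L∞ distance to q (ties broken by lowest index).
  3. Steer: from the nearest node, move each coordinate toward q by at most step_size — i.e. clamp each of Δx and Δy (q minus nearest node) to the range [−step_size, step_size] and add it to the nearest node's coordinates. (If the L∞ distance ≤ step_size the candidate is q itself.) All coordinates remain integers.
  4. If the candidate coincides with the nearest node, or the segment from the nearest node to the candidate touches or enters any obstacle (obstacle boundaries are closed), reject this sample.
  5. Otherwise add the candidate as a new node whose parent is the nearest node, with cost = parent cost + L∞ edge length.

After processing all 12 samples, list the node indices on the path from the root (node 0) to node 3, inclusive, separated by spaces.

Path: 0 1 2 3

1. q=(20,25) nearest=0 d=24 new=(4,4) → add node 1 parent=0 cost=3
2. q=(4,27) nearest=1 d=23 new=(4,7) → add node 2 parent=1 cost=6
3. q=(1,20) nearest=2 d=13 new=(1,10) → add node 3 parent=2 cost=9
4. q=(0,2) nearest=0 d=1 new=(0,2) → add node 4 parent=0 cost=1
5. q=(0,6) nearest=1 d=4 new=(1,6) → add node 5 parent=1 cost=6
6. q=(5,30) nearest=3 d=20 new=(4,13) → add node 6 parent=3 cost=12
7. q=(8,9) nearest=2 d=4 new=(7,9) → add node 7 parent=2 cost=9
8. q=(10,32) nearest=6 d=19 new=(7,16) → add node 8 parent=6 cost=15
9. q=(10,26) nearest=8 d=10 new=(10,19) → add node 9 parent=8 cost=18
10. q=(8,12) nearest=7 d=3 new=(8,12) → add node 10 parent=7 cost=12
11. q=(19,31) nearest=9 d=12 new=(13,22) → add node 11 parent=9 cost=21
12. q=(4,26) nearest=9 d=7 new=(7,22) → add node 12 parent=9 cost=21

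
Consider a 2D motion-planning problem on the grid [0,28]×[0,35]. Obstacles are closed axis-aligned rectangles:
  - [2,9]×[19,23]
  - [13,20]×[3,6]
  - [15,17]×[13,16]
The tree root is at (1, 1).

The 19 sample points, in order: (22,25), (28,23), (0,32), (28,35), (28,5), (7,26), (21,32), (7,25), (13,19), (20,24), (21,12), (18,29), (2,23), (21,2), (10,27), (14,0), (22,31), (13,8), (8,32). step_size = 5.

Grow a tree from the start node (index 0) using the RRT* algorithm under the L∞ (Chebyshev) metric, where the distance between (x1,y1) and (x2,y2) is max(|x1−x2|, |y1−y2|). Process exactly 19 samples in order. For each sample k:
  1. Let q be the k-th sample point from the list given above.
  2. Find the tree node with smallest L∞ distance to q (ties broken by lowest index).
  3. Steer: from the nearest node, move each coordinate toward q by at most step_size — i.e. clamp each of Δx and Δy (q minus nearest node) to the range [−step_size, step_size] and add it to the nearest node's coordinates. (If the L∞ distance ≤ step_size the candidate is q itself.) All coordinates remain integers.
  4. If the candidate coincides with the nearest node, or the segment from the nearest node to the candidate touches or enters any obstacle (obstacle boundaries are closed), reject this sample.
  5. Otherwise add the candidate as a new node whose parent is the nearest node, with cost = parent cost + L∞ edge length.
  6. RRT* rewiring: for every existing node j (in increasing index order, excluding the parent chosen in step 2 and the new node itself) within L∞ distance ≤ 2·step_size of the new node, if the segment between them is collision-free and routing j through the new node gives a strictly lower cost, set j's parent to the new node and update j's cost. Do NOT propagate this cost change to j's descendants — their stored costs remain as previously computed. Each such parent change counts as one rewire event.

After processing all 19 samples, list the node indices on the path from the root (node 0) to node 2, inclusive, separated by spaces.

1. q=(22,25) nearest=0 d=24 new=(6,6) → add node 1 parent=0 cost=5
2. q=(28,23) nearest=1 d=22 new=(11,11) → add node 2 parent=1 cost=10
3. q=(0,32) nearest=2 d=21 new=(6,16) → add node 3 parent=2 cost=15
4. q=(28,35) nearest=3 d=22 new=(11,21) → blocked by [2,9]×[19,23], reject
5. q=(28,5) nearest=2 d=17 new=(16,6) → blocked by [13,20]×[3,6], reject
6. q=(7,26) nearest=3 d=10 new=(7,21) → blocked by [2,9]×[19,23], reject
7. q=(21,32) nearest=3 d=16 new=(11,21) → blocked by [2,9]×[19,23], reject
8. q=(7,25) nearest=3 d=9 new=(7,21) → blocked by [2,9]×[19,23], reject
9. q=(13,19) nearest=3 d=7 new=(11,19) → add node 4 parent=3 cost=20
10. q=(20,24) nearest=4 d=9 new=(16,24) → add node 5 parent=4 cost=25
11. q=(21,12) nearest=2 d=10 new=(16,12) → add node 6 parent=2 cost=15
12. q=(18,29) nearest=5 d=5 new=(18,29) → add node 7 parent=5 cost=30
13. q=(2,23) nearest=3 d=7 new=(2,21) → blocked by [2,9]×[19,23], reject
14. q=(21,2) nearest=2 d=10 new=(16,6) → blocked by [13,20]×[3,6], reject
15. q=(10,27) nearest=5 d=6 new=(11,27) → add node 8 parent=5 cost=30
16. q=(14,0) nearest=1 d=8 new=(11,1) → add node 9 parent=1 cost=10
17. q=(22,31) nearest=7 d=4 new=(22,31) → add node 10 parent=7 cost=34
18. q=(13,8) nearest=2 d=3 new=(13,8) → add node 11 parent=2 cost=13
19. q=(8,32) nearest=8 d=5 new=(8,32) → add node 12 parent=8 cost=35

Path: 0 1 2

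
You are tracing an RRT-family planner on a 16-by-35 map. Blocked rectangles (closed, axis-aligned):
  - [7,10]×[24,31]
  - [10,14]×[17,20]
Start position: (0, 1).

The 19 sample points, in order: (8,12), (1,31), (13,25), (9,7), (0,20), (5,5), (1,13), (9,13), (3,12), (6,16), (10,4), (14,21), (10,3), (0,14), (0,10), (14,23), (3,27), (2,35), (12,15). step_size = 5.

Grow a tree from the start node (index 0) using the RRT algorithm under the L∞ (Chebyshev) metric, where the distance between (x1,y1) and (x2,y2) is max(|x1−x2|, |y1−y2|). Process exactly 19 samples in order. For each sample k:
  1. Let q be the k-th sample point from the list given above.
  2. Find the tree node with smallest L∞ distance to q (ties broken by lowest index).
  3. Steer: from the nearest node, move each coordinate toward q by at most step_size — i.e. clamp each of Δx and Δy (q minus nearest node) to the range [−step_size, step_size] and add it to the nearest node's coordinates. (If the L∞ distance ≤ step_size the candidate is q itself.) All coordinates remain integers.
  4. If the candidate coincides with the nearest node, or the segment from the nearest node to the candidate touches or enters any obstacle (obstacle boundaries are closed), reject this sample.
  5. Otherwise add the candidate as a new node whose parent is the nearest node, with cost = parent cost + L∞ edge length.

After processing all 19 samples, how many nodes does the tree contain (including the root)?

1. q=(8,12) nearest=0 d=11 new=(5,6) → add node 1 parent=0 cost=5
2. q=(1,31) nearest=1 d=25 new=(1,11) → add node 2 parent=1 cost=10
3. q=(13,25) nearest=2 d=14 new=(6,16) → add node 3 parent=2 cost=15
4. q=(9,7) nearest=1 d=4 new=(9,7) → add node 4 parent=1 cost=9
5. q=(0,20) nearest=3 d=6 new=(1,20) → add node 5 parent=3 cost=20
6. q=(5,5) nearest=1 d=1 new=(5,5) → add node 6 parent=1 cost=6
7. q=(1,13) nearest=2 d=2 new=(1,13) → add node 7 parent=2 cost=12
8. q=(9,13) nearest=3 d=3 new=(9,13) → add node 8 parent=3 cost=18
9. q=(3,12) nearest=2 d=2 new=(3,12) → add node 9 parent=2 cost=12
10. q=(6,16) nearest=3 d=0 → coincident, reject
11. q=(10,4) nearest=4 d=3 new=(10,4) → add node 10 parent=4 cost=12
12. q=(14,21) nearest=3 d=8 new=(11,21) → blocked by [10,14]×[17,20], reject
13. q=(10,3) nearest=10 d=1 new=(10,3) → add node 11 parent=10 cost=13
14. q=(0,14) nearest=7 d=1 new=(0,14) → add node 12 parent=7 cost=13
15. q=(0,10) nearest=2 d=1 new=(0,10) → add node 13 parent=2 cost=11
16. q=(14,23) nearest=3 d=8 new=(11,21) → blocked by [10,14]×[17,20], reject
17. q=(3,27) nearest=5 d=7 new=(3,25) → add node 14 parent=5 cost=25
18. q=(2,35) nearest=14 d=10 new=(2,30) → add node 15 parent=14 cost=30
19. q=(12,15) nearest=8 d=3 new=(12,15) → add node 16 parent=8 cost=21

Node count: 17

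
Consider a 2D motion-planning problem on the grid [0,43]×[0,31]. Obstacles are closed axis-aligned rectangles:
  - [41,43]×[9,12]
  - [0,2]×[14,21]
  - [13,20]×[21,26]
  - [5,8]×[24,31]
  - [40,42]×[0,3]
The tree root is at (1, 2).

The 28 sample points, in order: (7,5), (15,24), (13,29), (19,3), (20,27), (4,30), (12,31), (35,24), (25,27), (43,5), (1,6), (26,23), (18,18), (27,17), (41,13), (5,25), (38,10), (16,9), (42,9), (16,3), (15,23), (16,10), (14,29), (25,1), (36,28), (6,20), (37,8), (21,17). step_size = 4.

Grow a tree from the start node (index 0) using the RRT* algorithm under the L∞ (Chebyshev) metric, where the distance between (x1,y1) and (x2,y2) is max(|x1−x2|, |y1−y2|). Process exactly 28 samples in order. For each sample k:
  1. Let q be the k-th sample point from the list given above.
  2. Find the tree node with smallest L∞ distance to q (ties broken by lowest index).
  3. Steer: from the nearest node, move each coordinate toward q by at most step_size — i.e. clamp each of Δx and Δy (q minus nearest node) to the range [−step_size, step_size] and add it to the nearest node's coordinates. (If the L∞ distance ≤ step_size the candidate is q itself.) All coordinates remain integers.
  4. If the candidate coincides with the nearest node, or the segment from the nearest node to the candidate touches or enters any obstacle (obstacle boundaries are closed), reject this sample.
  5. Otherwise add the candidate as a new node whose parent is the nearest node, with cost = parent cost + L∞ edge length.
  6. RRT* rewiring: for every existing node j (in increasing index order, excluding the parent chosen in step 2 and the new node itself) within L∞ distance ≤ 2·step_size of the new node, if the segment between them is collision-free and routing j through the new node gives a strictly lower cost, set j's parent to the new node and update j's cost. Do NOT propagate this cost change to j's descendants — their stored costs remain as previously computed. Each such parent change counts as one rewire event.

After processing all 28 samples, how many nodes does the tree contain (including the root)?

1. q=(7,5) nearest=0 d=6 new=(5,5) → add node 1 parent=0 cost=4
2. q=(15,24) nearest=1 d=19 new=(9,9) → add node 2 parent=1 cost=8
3. q=(13,29) nearest=2 d=20 new=(13,13) → add node 3 parent=2 cost=12
4. q=(19,3) nearest=2 d=10 new=(13,5) → add node 4 parent=2 cost=12
5. q=(20,27) nearest=3 d=14 new=(17,17) → add node 5 parent=3 cost=16
6. q=(4,30) nearest=5 d=13 new=(13,21) → blocked by [13,20]×[21,26], reject
7. q=(12,31) nearest=5 d=14 new=(13,21) → blocked by [13,20]×[21,26], reject
8. q=(35,24) nearest=5 d=18 new=(21,21) → add node 6 parent=5 cost=20
9. q=(25,27) nearest=6 d=6 new=(25,25) → add node 7 parent=6 cost=24
10. q=(43,5) nearest=7 d=20 new=(29,21) → add node 8 parent=7 cost=28
11. q=(1,6) nearest=0 d=4 new=(1,6) → add node 9 parent=0 cost=4
12. q=(26,23) nearest=7 d=2 new=(26,23) → add node 10 parent=7 cost=26
13. q=(18,18) nearest=5 d=1 new=(18,18) → add node 11 parent=5 cost=17; rewire 10→11 (25<26)
14. q=(27,17) nearest=8 d=4 new=(27,17) → add node 12 parent=8 cost=32
15. q=(41,13) nearest=8 d=12 new=(33,17) → add node 13 parent=8 cost=32
16. q=(5,25) nearest=3 d=12 new=(9,17) → add node 14 parent=3 cost=16
17. q=(38,10) nearest=13 d=7 new=(37,13) → add node 15 parent=13 cost=36
18. q=(16,9) nearest=3 d=4 new=(16,9) → add node 16 parent=3 cost=16
19. q=(42,9) nearest=15 d=5 new=(41,9) → blocked by [41,43]×[9,12], reject
20. q=(16,3) nearest=4 d=3 new=(16,3) → add node 17 parent=4 cost=15
21. q=(15,23) nearest=11 d=5 new=(15,22) → blocked by [13,20]×[21,26], reject
22. q=(16,10) nearest=16 d=1 new=(16,10) → add node 18 parent=16 cost=17
23. q=(14,29) nearest=6 d=8 new=(17,25) → blocked by [13,20]×[21,26], reject
24. q=(25,1) nearest=16 d=9 new=(20,5) → add node 19 parent=16 cost=20
25. q=(36,28) nearest=8 d=7 new=(33,25) → add node 20 parent=8 cost=32
26. q=(6,20) nearest=14 d=3 new=(6,20) → add node 21 parent=14 cost=19
27. q=(37,8) nearest=15 d=5 new=(37,9) → add node 22 parent=15 cost=40
28. q=(21,17) nearest=11 d=3 new=(21,17) → add node 23 parent=11 cost=20; rewire 12→23 (26<32)

Node count: 24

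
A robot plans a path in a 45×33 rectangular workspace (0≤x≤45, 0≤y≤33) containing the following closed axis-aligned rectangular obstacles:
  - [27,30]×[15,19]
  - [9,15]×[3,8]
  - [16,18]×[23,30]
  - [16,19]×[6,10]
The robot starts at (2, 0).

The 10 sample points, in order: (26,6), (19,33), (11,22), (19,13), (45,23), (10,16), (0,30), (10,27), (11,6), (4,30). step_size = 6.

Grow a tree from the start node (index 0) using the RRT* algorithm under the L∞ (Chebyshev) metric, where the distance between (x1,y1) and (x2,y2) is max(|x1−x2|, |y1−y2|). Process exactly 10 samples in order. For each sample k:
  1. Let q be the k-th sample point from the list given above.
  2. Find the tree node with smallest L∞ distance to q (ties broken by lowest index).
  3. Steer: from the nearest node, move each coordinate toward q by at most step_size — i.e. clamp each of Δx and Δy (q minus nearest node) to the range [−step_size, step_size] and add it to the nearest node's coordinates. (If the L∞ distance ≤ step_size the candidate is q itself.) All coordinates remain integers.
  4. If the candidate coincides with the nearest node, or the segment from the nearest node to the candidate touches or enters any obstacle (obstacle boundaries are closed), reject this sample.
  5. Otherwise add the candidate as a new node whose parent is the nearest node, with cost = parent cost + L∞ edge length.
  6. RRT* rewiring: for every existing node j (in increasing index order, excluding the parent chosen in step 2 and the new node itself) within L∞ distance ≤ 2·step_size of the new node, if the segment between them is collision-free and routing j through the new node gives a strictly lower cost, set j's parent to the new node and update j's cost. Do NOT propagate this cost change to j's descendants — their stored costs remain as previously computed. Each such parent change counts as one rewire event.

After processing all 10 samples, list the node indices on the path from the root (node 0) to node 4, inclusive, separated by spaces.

Path: 0 1 2 3 4

1. q=(26,6) nearest=0 d=24 new=(8,6) → add node 1 parent=0 cost=6
2. q=(19,33) nearest=1 d=27 new=(14,12) → blocked by [9,15]×[3,8], reject
3. q=(11,22) nearest=1 d=16 new=(11,12) → blocked by [9,15]×[3,8], reject
4. q=(19,13) nearest=1 d=11 new=(14,12) → blocked by [9,15]×[3,8], reject
5. q=(45,23) nearest=1 d=37 new=(14,12) → blocked by [9,15]×[3,8], reject
6. q=(10,16) nearest=1 d=10 new=(10,12) → add node 2 parent=1 cost=12
7. q=(0,30) nearest=2 d=18 new=(4,18) → add node 3 parent=2 cost=18
8. q=(10,27) nearest=3 d=9 new=(10,24) → add node 4 parent=3 cost=24
9. q=(11,6) nearest=1 d=3 new=(11,6) → blocked by [9,15]×[3,8], reject
10. q=(4,30) nearest=4 d=6 new=(4,30) → add node 5 parent=4 cost=30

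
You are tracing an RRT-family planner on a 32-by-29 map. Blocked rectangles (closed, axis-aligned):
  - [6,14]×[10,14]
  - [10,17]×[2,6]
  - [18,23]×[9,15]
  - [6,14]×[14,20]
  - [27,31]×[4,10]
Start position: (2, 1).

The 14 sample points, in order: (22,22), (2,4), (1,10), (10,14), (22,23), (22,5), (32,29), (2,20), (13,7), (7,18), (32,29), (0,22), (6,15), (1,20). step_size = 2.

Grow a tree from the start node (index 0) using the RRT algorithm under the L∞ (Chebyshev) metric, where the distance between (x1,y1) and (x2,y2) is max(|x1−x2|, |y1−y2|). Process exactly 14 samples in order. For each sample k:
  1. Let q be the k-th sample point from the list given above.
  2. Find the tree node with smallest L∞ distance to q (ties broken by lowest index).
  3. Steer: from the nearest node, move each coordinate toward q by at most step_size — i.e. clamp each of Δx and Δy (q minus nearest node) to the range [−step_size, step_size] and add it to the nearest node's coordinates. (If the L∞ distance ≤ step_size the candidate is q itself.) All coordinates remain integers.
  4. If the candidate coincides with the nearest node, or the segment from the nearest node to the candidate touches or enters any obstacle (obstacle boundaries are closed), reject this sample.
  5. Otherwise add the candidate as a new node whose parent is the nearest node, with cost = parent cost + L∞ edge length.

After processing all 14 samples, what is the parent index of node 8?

1. q=(22,22) nearest=0 d=21 new=(4,3) → add node 1 parent=0 cost=2
2. q=(2,4) nearest=1 d=2 new=(2,4) → add node 2 parent=1 cost=4
3. q=(1,10) nearest=2 d=6 new=(1,6) → add node 3 parent=2 cost=6
4. q=(10,14) nearest=3 d=9 new=(3,8) → add node 4 parent=3 cost=8
5. q=(22,23) nearest=4 d=19 new=(5,10) → add node 5 parent=4 cost=10
6. q=(22,5) nearest=5 d=17 new=(7,8) → add node 6 parent=5 cost=12
7. q=(32,29) nearest=6 d=25 new=(9,10) → blocked by [6,14]×[10,14], reject
8. q=(2,20) nearest=5 d=10 new=(3,12) → add node 7 parent=5 cost=12
9. q=(13,7) nearest=6 d=6 new=(9,7) → add node 8 parent=6 cost=14
10. q=(7,18) nearest=7 d=6 new=(5,14) → add node 9 parent=7 cost=14
11. q=(32,29) nearest=8 d=23 new=(11,9) → add node 10 parent=8 cost=16
12. q=(0,22) nearest=9 d=8 new=(3,16) → add node 11 parent=9 cost=16
13. q=(6,15) nearest=9 d=1 new=(6,15) → blocked by [6,14]×[14,20], reject
14. q=(1,20) nearest=11 d=4 new=(1,18) → add node 12 parent=11 cost=18

Parent of node 8: 6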